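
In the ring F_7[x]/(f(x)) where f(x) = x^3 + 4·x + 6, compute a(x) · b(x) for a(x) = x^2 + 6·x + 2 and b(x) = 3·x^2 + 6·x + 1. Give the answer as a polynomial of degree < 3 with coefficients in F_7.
Multiply as integer polynomials: a · b = 3·x^4 + 24·x^3 + 43·x^2 + 18·x + 2. Reducing coefficients mod 7: a · b ≡ 3·x^4 + 3·x^3 + x^2 + 4·x + 2. Now divide by f(x) = x^3 + 4·x + 6 in F_7[x], eliminating the leading term at each step:
  leading term 3·x^4: subtract (3·x)·f(x) = 3·x^4 + 5·x^2 + 4·x, leaving 3·x^3 + 3·x^2 + 2 (coefficients mod 7)
  leading term 3·x^3: subtract (3)·f(x) = 3·x^3 + 5·x + 4, leaving 3·x^2 + 2·x + 5 (coefficients mod 7)
The degree is now < 3, so this is the remainder. Hence a · b ≡ 3·x^2 + 2·x + 5 in F_7[x]/(f).

Final answer: a · b ≡ 3·x^2 + 2·x + 5 (mod f(x))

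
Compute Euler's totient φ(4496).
φ is multiplicative, with φ(p^e) = p^e − p^(e−1). Factorise 4496 = 2^4 · 281. Then
  φ(4496) = (2^4 − 2^3) · (281 − 1) = 8 · 280 = 2240.

Final answer: φ(4496) = 2240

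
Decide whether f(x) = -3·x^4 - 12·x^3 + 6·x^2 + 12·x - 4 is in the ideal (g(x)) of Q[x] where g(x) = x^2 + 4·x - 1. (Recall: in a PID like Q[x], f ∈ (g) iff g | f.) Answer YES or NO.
NO

In Q[x] the ideal (g) consists of all multiples of g, so f ∈ (g) iff g | f, i.e. iff the remainder of f on division by g is 0. Divide f by g (g is monic, so eliminate the leading term of the running remainder at each step):
  leading term -3·x^4: subtract (-3·x^2)·g(x) = -3·x^4 - 12·x^3 + 3·x^2, leaving 3·x^2 + 12·x - 4
  leading term 3·x^2: subtract (3)·g(x) = 3·x^2 + 12·x - 3, leaving -1
The remainder r(x) = -1 ≠ 0 (and deg r < deg g), so g ∤ f, i.e. f ∉ (g).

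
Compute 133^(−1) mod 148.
Apply the extended Euclidean algorithm to (148, 133), tracking rows (r, s, t) with s·148 + t·133 = r. Each division r_prev = q·r_cur + r_new produces the new row as (previous row) − q·(current row):
  row A: (148, 1, 0)   [1·148 + 0·133 = 148]
  row B: (133, 0, 1)   [0·148 + 1·133 = 133]
  148 = 1·133 + 15   → row C = row A − 1·row B = (15, 1, −1)   [check: 1·148 − 1·133 = 15]
  133 = 8·15 + 13   → row D = row B − 8·row C = (13, −8, 9)   [check: −8·148 + 9·133 = 13]
  15 = 1·13 + 2   → row E = row C − 1·row D = (2, 9, −10)   [check: 9·148 − 10·133 = 2]
  13 = 6·2 + 1   → row F = row D − 6·row E = (1, −62, 69)   [check: −62·148 + 69·133 = 1]
  2 = 2·1 + 0   → remainder 0, stop. gcd = 1 (last nonzero row F).
The gcd is 1, so 133 is invertible mod 148. The last nonzero row gives −62·148 + 69·133 = 1, so t = 69. So 133^(−1) ≡ 69 (mod 148). Verify: 133 · 69 = 9177 ≡ 1 (mod 148). ✓

Final answer: 133^(−1) ≡ 69 (mod 148)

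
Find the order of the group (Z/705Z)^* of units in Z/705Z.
|(Z/705Z)^*| = 368

(Z/705Z)^* consists of the classes a with gcd(a, 705) = 1, so its order is φ(705). φ is multiplicative, with φ(p^e) = p^e − p^(e−1). Factorise 705 = 3 · 5 · 47. Then
  φ(705) = (3 − 1) · (5 − 1) · (47 − 1) = 2 · 4 · 46 = 368.
Thus |(Z/705Z)^*| = 368.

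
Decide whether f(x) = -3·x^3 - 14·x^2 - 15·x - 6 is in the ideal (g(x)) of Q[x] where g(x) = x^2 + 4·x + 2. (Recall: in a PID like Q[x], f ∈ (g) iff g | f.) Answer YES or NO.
NO

In Q[x] the ideal (g) consists of all multiples of g, so f ∈ (g) iff g | f, i.e. iff the remainder of f on division by g is 0. Divide f by g (g is monic, so eliminate the leading term of the running remainder at each step):
  leading term -3·x^3: subtract (-3·x)·g(x) = -3·x^3 - 12·x^2 - 6·x, leaving -2·x^2 - 9·x - 6
  leading term -2·x^2: subtract (-2)·g(x) = -2·x^2 - 8·x - 4, leaving -x - 2
The remainder r(x) = -x - 2 ≠ 0 (and deg r < deg g), so g ∤ f, i.e. f ∉ (g).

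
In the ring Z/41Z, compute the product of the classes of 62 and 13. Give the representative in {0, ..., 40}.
27

Reduce the factors first: 62 ≡ 21 (mod 41), so 62 · 13 ≡ 21 · 13 (mod 41). 21 · 13 = 273. Dividing by 41: 273 = 6·41 + 27. So (62 · 13) mod 41 = 27.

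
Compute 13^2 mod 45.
34

Use repeated squaring. Binary(2) = 10. Walk through the bits of the exponent 2 left-to-right: at each bit after the leading one, square the running value, then multiply by 13 if the bit is 1 (always reducing mod 45):
  bit 1 = 1 (leading): start with 13.
  bit 2 = 0: square 13^2 = 169 ≡ 34 (mod 45).
Final value: 13^2 ≡ 34 (mod 45).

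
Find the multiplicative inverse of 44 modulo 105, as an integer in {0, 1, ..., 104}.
44^(−1) ≡ 74 (mod 105)

Apply the extended Euclidean algorithm to (105, 44), tracking rows (r, s, t) with s·105 + t·44 = r. Each division r_prev = q·r_cur + r_new produces the new row as (previous row) − q·(current row):
  row A: (105, 1, 0)   [1·105 + 0·44 = 105]
  row B: (44, 0, 1)   [0·105 + 1·44 = 44]
  105 = 2·44 + 17   → row C = row A − 2·row B = (17, 1, −2)   [check: 1·105 − 2·44 = 17]
  44 = 2·17 + 10   → row D = row B − 2·row C = (10, −2, 5)   [check: −2·105 + 5·44 = 10]
  17 = 1·10 + 7   → row E = row C − 1·row D = (7, 3, −7)   [check: 3·105 − 7·44 = 7]
  10 = 1·7 + 3   → row F = row D − 1·row E = (3, −5, 12)   [check: −5·105 + 12·44 = 3]
  7 = 2·3 + 1   → row G = row E − 2·row F = (1, 13, −31)   [check: 13·105 − 31·44 = 1]
  3 = 3·1 + 0   → remainder 0, stop. gcd = 1 (last nonzero row G).
The gcd is 1, so 44 is invertible mod 105. The last nonzero row gives 13·105 − 31·44 = 1, so t = −31. So 44^(−1) ≡ −31 ≡ 74 (mod 105). Verify: 44 · 74 = 3256 ≡ 1 (mod 105). ✓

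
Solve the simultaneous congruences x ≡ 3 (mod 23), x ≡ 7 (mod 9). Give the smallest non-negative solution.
The moduli 23, 9 are pairwise coprime, so by the CRT there is a unique solution mod 23·9 = 207.
Solve by successive substitution. Start with x ≡ 3 (mod 23).
  Combine with x ≡ 7 (mod 9): write x = 3 + 23·t and require 3 + 23·t ≡ 7 (mod 9), i.e. 23·t ≡ 7 − 3 ≡ 4 (mod 9). Since 23^(−1) ≡ 2 (mod 9) (23 ≡ 5 (mod 9)), t ≡ 2·4 ≡ 8 (mod 9). So x ≡ 3 + 23·8 = 187 (mod 207).
Unique solution in [0, 207): x = 187.

Final answer: x ≡ 187 (mod 207); the representative in [0, 207) is 187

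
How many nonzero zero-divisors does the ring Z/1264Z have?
In Z/1264Z each nonzero element is either a unit (gcd with 1264 is 1) or a zero-divisor (gcd > 1). The number of units is φ(1264): factorise 1264 = 2^4 · 79, so φ(1264) = (2^4 − 2^3) · (79 − 1) = 8 · 78 = 624. The nonzero elements number 1264 − 1 = 1263. Hence the nonzero zero-divisors number 1263 − 624 = 639.

Final answer: Z/1264Z has 639 nonzero zero-divisors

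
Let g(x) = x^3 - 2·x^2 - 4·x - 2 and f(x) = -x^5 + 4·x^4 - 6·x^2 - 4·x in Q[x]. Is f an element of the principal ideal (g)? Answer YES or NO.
In Q[x] the ideal (g) consists of all multiples of g, so f ∈ (g) iff g | f, i.e. iff the remainder of f on division by g is 0. Divide f by g (g is monic, so eliminate the leading term of the running remainder at each step):
  leading term -x^5: subtract (-x^2)·g(x) = -x^5 + 2·x^4 + 4·x^3 + 2·x^2, leaving 2·x^4 - 4·x^3 - 8·x^2 - 4·x
  leading term 2·x^4: subtract (2·x)·g(x) = 2·x^4 - 4·x^3 - 8·x^2 - 4·x, leaving 0
The remainder is 0, so f(x) = g(x) · h(x) with h(x) = -x^2 + 2·x. Hence g | f, i.e. f ∈ (g).

Final answer: YES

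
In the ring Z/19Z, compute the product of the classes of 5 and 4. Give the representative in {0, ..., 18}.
Both factors are already reduced mod 19. 5 · 4 = 20. Dividing by 19: 20 = 1·19 + 1. So (5 · 4) mod 19 = 1.

Final answer: 1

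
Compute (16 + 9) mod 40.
Both summands are already reduced mod 40. 16 + 9 = 25; 25 = 0·40 + 25, so (16 + 9) mod 40 = 25.

Final answer: 25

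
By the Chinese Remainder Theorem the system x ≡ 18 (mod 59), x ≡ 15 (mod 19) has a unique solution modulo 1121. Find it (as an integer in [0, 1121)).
The moduli 59, 19 are pairwise coprime, so by the CRT there is a unique solution mod 59·19 = 1121.
Solve by successive substitution. Start with x ≡ 18 (mod 59).
  Combine with x ≡ 15 (mod 19): write x = 18 + 59·t and require 18 + 59·t ≡ 15 (mod 19), i.e. 59·t ≡ 15 − 18 ≡ 16 (mod 19). Since 59^(−1) ≡ 10 (mod 19) (59 ≡ 2 (mod 19)), t ≡ 10·16 ≡ 8 (mod 19). So x ≡ 18 + 59·8 = 490 (mod 1121).
Unique solution in [0, 1121): x = 490.

Final answer: x ≡ 490 (mod 1121); the representative in [0, 1121) is 490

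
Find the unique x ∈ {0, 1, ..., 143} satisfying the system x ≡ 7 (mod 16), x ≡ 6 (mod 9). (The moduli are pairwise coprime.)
The moduli 16, 9 are pairwise coprime, so by the CRT there is a unique solution mod 16·9 = 144.
Solve by successive substitution. Start with x ≡ 7 (mod 16).
  Combine with x ≡ 6 (mod 9): write x = 7 + 16·t and require 7 + 16·t ≡ 6 (mod 9), i.e. 16·t ≡ 6 − 7 ≡ 8 (mod 9). Since 16^(−1) ≡ 4 (mod 9) (16 ≡ 7 (mod 9)), t ≡ 4·8 ≡ 5 (mod 9). So x ≡ 7 + 16·5 = 87 (mod 144).
Unique solution in [0, 144): x = 87.

Final answer: x ≡ 87 (mod 144); the representative in [0, 144) is 87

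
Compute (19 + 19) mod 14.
Reduce the summands first: 19 ≡ 5, 19 ≡ 5 (mod 14), so 19 + 19 ≡ 5 + 5 (mod 14). 5 + 5 = 10; 10 = 0·14 + 10, so (19 + 19) mod 14 = 10.

Final answer: 10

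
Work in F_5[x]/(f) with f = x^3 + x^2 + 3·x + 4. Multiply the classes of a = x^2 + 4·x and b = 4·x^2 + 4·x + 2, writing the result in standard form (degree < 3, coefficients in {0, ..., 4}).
Multiply as integer polynomials: a · b = 4·x^4 + 20·x^3 + 18·x^2 + 8·x. Reducing coefficients mod 5: a · b ≡ 4·x^4 + 3·x^2 + 3·x. Now divide by f(x) = x^3 + x^2 + 3·x + 4 in F_5[x], eliminating the leading term at each step:
  leading term 4·x^4: subtract (4·x)·f(x) = 4·x^4 + 4·x^3 + 2·x^2 + x, leaving x^3 + x^2 + 2·x (coefficients mod 5)
  leading term x^3: subtract (1)·f(x) = x^3 + x^2 + 3·x + 4, leaving 4·x + 1 (coefficients mod 5)
The degree is now < 3, so this is the remainder. Hence a · b ≡ 4·x + 1 in F_5[x]/(f).

Final answer: a · b ≡ 4·x + 1 (mod f(x))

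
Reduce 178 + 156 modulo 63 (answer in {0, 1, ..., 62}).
19

Reduce the summands first: 178 ≡ 52, 156 ≡ 30 (mod 63), so 178 + 156 ≡ 52 + 30 (mod 63). 52 + 30 = 82; 82 = 1·63 + 19, so (178 + 156) mod 63 = 19.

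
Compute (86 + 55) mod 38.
27

Reduce the summands first: 86 ≡ 10, 55 ≡ 17 (mod 38), so 86 + 55 ≡ 10 + 17 (mod 38). 10 + 17 = 27; 27 = 0·38 + 27, so (86 + 55) mod 38 = 27.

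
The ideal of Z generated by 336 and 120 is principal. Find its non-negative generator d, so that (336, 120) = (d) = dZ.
(336, 120) = (24); d = 24

In the PID Z, (a, b) is generated by gcd(a, b). Compute gcd(336, 120) with the extended Euclidean algorithm, tracking rows (r, s, t) with s·336 + t·120 = r:
  row A: (336, 1, 0)   [1·336 + 0·120 = 336]
  row B: (120, 0, 1)   [0·336 + 1·120 = 120]
  336 = 2·120 + 96   → row C = row A − 2·row B = (96, 1, −2)   [check: 1·336 − 2·120 = 96]
  120 = 1·96 + 24   → row D = row B − 1·row C = (24, −1, 3)   [check: −1·336 + 3·120 = 24]
  96 = 4·24 + 0   → remainder 0, stop. gcd = 24 (last nonzero row D).
So gcd(336, 120) = 24, with Bézout identity −1·336 + 3·120 = 24. Containment (⊇): the Bézout identity exhibits 24 as an element of (336, 120), giving (24) ⊆ (336, 120). Containment (⊆): since 24 | 336 and 24 | 120 (336 = 24·14, 120 = 24·5), every Z-linear combination of 336 and 120 is divisible by 24, so (336, 120) ⊆ (24). Therefore (336, 120) = (24), d = 24.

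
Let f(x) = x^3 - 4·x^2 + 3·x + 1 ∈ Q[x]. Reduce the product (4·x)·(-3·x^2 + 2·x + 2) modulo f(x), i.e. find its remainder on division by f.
a · b ≡ -40·x^2 + 44·x + 12 (mod f(x))

First multiply in Q[x] without reducing: a · b = -12·x^3 + 8·x^2 + 8·x. Now divide by f(x) = x^3 - 4·x^2 + 3·x + 1, eliminating the leading term at each step:
  leading term -12·x^3: subtract (-12)·f(x) = -12·x^3 + 48·x^2 - 36·x - 12, leaving -40·x^2 + 44·x + 12
The degree is now < 3, so this is the remainder. Hence a · b ≡ -40·x^2 + 44·x + 12 in Q[x]/(f).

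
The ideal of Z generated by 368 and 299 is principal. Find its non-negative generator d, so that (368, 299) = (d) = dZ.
In the PID Z, (a, b) is generated by gcd(a, b). Compute gcd(368, 299) with the extended Euclidean algorithm, tracking rows (r, s, t) with s·368 + t·299 = r:
  row A: (368, 1, 0)   [1·368 + 0·299 = 368]
  row B: (299, 0, 1)   [0·368 + 1·299 = 299]
  368 = 1·299 + 69   → row C = row A − 1·row B = (69, 1, −1)   [check: 1·368 − 1·299 = 69]
  299 = 4·69 + 23   → row D = row B − 4·row C = (23, −4, 5)   [check: −4·368 + 5·299 = 23]
  69 = 3·23 + 0   → remainder 0, stop. gcd = 23 (last nonzero row D).
So gcd(368, 299) = 23, with Bézout identity −4·368 + 5·299 = 23. Containment (⊇): the Bézout identity exhibits 23 as an element of (368, 299), giving (23) ⊆ (368, 299). Containment (⊆): since 23 | 368 and 23 | 299 (368 = 23·16, 299 = 23·13), every Z-linear combination of 368 and 299 is divisible by 23, so (368, 299) ⊆ (23). Therefore (368, 299) = (23), d = 23.

Final answer: (368, 299) = (23); d = 23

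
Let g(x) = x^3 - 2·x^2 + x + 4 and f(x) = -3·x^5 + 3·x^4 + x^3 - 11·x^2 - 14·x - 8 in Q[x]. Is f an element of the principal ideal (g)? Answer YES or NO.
In Q[x] the ideal (g) consists of all multiples of g, so f ∈ (g) iff g | f, i.e. iff the remainder of f on division by g is 0. Divide f by g (g is monic, so eliminate the leading term of the running remainder at each step):
  leading term -3·x^5: subtract (-3·x^2)·g(x) = -3·x^5 + 6·x^4 - 3·x^3 - 12·x^2, leaving -3·x^4 + 4·x^3 + x^2 - 14·x - 8
  leading term -3·x^4: subtract (-3·x)·g(x) = -3·x^4 + 6·x^3 - 3·x^2 - 12·x, leaving -2·x^3 + 4·x^2 - 2·x - 8
  leading term -2·x^3: subtract (-2)·g(x) = -2·x^3 + 4·x^2 - 2·x - 8, leaving 0
The remainder is 0, so f(x) = g(x) · h(x) with h(x) = -3·x^2 - 3·x - 2. Hence g | f, i.e. f ∈ (g).

Final answer: YES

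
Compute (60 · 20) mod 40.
0

Reduce the factors first: 60 ≡ 20 (mod 40), so 60 · 20 ≡ 20 · 20 (mod 40). 20 · 20 = 400. Dividing by 40: 400 = 10·40 + 0. So (60 · 20) mod 40 = 0.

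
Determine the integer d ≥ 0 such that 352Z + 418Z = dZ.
(352, 418) = (22); d = 22

In the PID Z, (a, b) is generated by gcd(a, b). Compute gcd(418, 352) with the extended Euclidean algorithm, tracking rows (r, s, t) with s·418 + t·352 = r:
  row A: (418, 1, 0)   [1·418 + 0·352 = 418]
  row B: (352, 0, 1)   [0·418 + 1·352 = 352]
  418 = 1·352 + 66   → row C = row A − 1·row B = (66, 1, −1)   [check: 1·418 − 1·352 = 66]
  352 = 5·66 + 22   → row D = row B − 5·row C = (22, −5, 6)   [check: −5·418 + 6·352 = 22]
  66 = 3·22 + 0   → remainder 0, stop. gcd = 22 (last nonzero row D).
So gcd(352, 418) = 22, with Bézout identity −5·418 + 6·352 = 22. Containment (⊇): the Bézout identity exhibits 22 as an element of (352, 418), giving (22) ⊆ (352, 418). Containment (⊆): since 22 | 352 and 22 | 418 (352 = 22·16, 418 = 22·19), every Z-linear combination of 352 and 418 is divisible by 22, so (352, 418) ⊆ (22). Therefore (352, 418) = (22), d = 22.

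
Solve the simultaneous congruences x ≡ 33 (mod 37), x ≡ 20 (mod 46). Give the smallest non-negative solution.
The moduli 37, 46 are pairwise coprime, so by the CRT there is a unique solution mod 37·46 = 1702.
Solve by successive substitution. Start with x ≡ 33 (mod 37).
  Combine with x ≡ 20 (mod 46): write x = 33 + 37·t and require 33 + 37·t ≡ 20 (mod 46), i.e. 37·t ≡ 20 − 33 ≡ 33 (mod 46). Since 37^(−1) ≡ 5 (mod 46), t ≡ 5·33 ≡ 27 (mod 46). So x ≡ 33 + 37·27 = 1032 (mod 1702).
Unique solution in [0, 1702): x = 1032.

Final answer: x ≡ 1032 (mod 1702); the representative in [0, 1702) is 1032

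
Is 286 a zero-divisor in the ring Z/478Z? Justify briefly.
YES

gcd(286, 478) = 2 > 1, so 286 is not a unit in Z/478Z. In Z/nZ every nonzero non-unit is a zero-divisor: explicitly, take b = 478/gcd = 239 ≠ 0 (mod 478); then 286·239 = 68354 = 143·478, i.e. 286·239 ≡ 0 (mod 478). So 286 is a zero-divisor.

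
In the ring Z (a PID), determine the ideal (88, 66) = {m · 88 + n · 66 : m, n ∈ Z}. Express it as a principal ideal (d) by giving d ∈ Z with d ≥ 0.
In the PID Z, (a, b) is generated by gcd(a, b). Compute gcd(88, 66) with the extended Euclidean algorithm, tracking rows (r, s, t) with s·88 + t·66 = r:
  row A: (88, 1, 0)   [1·88 + 0·66 = 88]
  row B: (66, 0, 1)   [0·88 + 1·66 = 66]
  88 = 1·66 + 22   → row C = row A − 1·row B = (22, 1, −1)   [check: 1·88 − 1·66 = 22]
  66 = 3·22 + 0   → remainder 0, stop. gcd = 22 (last nonzero row C).
So gcd(88, 66) = 22, with Bézout identity 1·88 − 1·66 = 22. Containment (⊇): the Bézout identity exhibits 22 as an element of (88, 66), giving (22) ⊆ (88, 66). Containment (⊆): since 22 | 88 and 22 | 66 (88 = 22·4, 66 = 22·3), every Z-linear combination of 88 and 66 is divisible by 22, so (88, 66) ⊆ (22). Therefore (88, 66) = (22), d = 22.

Final answer: (88, 66) = (22); d = 22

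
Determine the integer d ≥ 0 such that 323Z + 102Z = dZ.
In the PID Z, (a, b) is generated by gcd(a, b). Compute gcd(323, 102) with the extended Euclidean algorithm, tracking rows (r, s, t) with s·323 + t·102 = r:
  row A: (323, 1, 0)   [1·323 + 0·102 = 323]
  row B: (102, 0, 1)   [0·323 + 1·102 = 102]
  323 = 3·102 + 17   → row C = row A − 3·row B = (17, 1, −3)   [check: 1·323 − 3·102 = 17]
  102 = 6·17 + 0   → remainder 0, stop. gcd = 17 (last nonzero row C).
So gcd(323, 102) = 17, with Bézout identity 1·323 − 3·102 = 17. Containment (⊇): the Bézout identity exhibits 17 as an element of (323, 102), giving (17) ⊆ (323, 102). Containment (⊆): since 17 | 323 and 17 | 102 (323 = 17·19, 102 = 17·6), every Z-linear combination of 323 and 102 is divisible by 17, so (323, 102) ⊆ (17). Therefore (323, 102) = (17), d = 17.

Final answer: (323, 102) = (17); d = 17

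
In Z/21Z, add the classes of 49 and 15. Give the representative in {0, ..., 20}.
Reduce the summands first: 49 ≡ 7 (mod 21), so 49 + 15 ≡ 7 + 15 (mod 21). 7 + 15 = 22; 22 = 1·21 + 1, so (49 + 15) mod 21 = 1.

Final answer: 1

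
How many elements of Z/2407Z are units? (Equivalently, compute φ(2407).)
An element a ∈ Z/2407Z is a unit iff gcd(a, 2407) = 1, so the number of units is φ(2407). φ is multiplicative, with φ(p^e) = p^e − p^(e−1). Factorise 2407 = 29 · 83. Then
  φ(2407) = (29 − 1) · (83 − 1) = 28 · 82 = 2296.

Final answer: Z/2407Z has φ(2407) = 2296 units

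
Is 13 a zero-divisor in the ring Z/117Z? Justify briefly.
gcd(13, 117) = 13 > 1, so 13 is not a unit in Z/117Z. In Z/nZ every nonzero non-unit is a zero-divisor: explicitly, take b = 117/gcd = 9 ≠ 0 (mod 117); then 13·9 = 117 = 1·117, i.e. 13·9 ≡ 0 (mod 117). So 13 is a zero-divisor.

Final answer: YES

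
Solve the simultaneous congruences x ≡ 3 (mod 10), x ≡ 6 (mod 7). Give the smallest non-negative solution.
x ≡ 13 (mod 70); the representative in [0, 70) is 13

The moduli 10, 7 are pairwise coprime, so by the CRT there is a unique solution mod 10·7 = 70.
Solve by successive substitution. Start with x ≡ 3 (mod 10).
  Combine with x ≡ 6 (mod 7): write x = 3 + 10·t and require 3 + 10·t ≡ 6 (mod 7), i.e. 10·t ≡ 6 − 3 ≡ 3 (mod 7). Since 10^(−1) ≡ 5 (mod 7) (10 ≡ 3 (mod 7)), t ≡ 5·3 ≡ 1 (mod 7). So x ≡ 3 + 10·1 = 13 (mod 70).
Unique solution in [0, 70): x = 13.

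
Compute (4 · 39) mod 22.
2

Reduce the factors first: 39 ≡ 17 (mod 22), so 4 · 39 ≡ 4 · 17 (mod 22). 4 · 17 = 68. Dividing by 22: 68 = 3·22 + 2. So (4 · 39) mod 22 = 2.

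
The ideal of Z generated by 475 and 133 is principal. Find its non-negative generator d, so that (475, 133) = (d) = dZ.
(475, 133) = (19); d = 19

In the PID Z, (a, b) is generated by gcd(a, b). Compute gcd(475, 133) with the extended Euclidean algorithm, tracking rows (r, s, t) with s·475 + t·133 = r:
  row A: (475, 1, 0)   [1·475 + 0·133 = 475]
  row B: (133, 0, 1)   [0·475 + 1·133 = 133]
  475 = 3·133 + 76   → row C = row A − 3·row B = (76, 1, −3)   [check: 1·475 − 3·133 = 76]
  133 = 1·76 + 57   → row D = row B − 1·row C = (57, −1, 4)   [check: −1·475 + 4·133 = 57]
  76 = 1·57 + 19   → row E = row C − 1·row D = (19, 2, −7)   [check: 2·475 − 7·133 = 19]
  57 = 3·19 + 0   → remainder 0, stop. gcd = 19 (last nonzero row E).
So gcd(475, 133) = 19, with Bézout identity 2·475 − 7·133 = 19. Containment (⊇): the Bézout identity exhibits 19 as an element of (475, 133), giving (19) ⊆ (475, 133). Containment (⊆): since 19 | 475 and 19 | 133 (475 = 19·25, 133 = 19·7), every Z-linear combination of 475 and 133 is divisible by 19, so (475, 133) ⊆ (19). Therefore (475, 133) = (19), d = 19.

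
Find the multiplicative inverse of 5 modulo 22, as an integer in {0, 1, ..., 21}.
5^(−1) ≡ 9 (mod 22)

Apply the extended Euclidean algorithm to (22, 5), tracking rows (r, s, t) with s·22 + t·5 = r. Each division r_prev = q·r_cur + r_new produces the new row as (previous row) − q·(current row):
  row A: (22, 1, 0)   [1·22 + 0·5 = 22]
  row B: (5, 0, 1)   [0·22 + 1·5 = 5]
  22 = 4·5 + 2   → row C = row A − 4·row B = (2, 1, −4)   [check: 1·22 − 4·5 = 2]
  5 = 2·2 + 1   → row D = row B − 2·row C = (1, −2, 9)   [check: −2·22 + 9·5 = 1]
  2 = 2·1 + 0   → remainder 0, stop. gcd = 1 (last nonzero row D).
The gcd is 1, so 5 is invertible mod 22. The last nonzero row gives −2·22 + 9·5 = 1, so t = 9. So 5^(−1) ≡ 9 (mod 22). Verify: 5 · 9 = 45 ≡ 1 (mod 22). ✓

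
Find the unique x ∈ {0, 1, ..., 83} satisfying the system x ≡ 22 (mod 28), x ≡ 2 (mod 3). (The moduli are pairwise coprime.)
The moduli 28, 3 are pairwise coprime, so by the CRT there is a unique solution mod 28·3 = 84.
Solve by successive substitution. Start with x ≡ 22 (mod 28).
  Combine with x ≡ 2 (mod 3): write x = 22 + 28·t and require 22 + 28·t ≡ 2 (mod 3), i.e. 28·t ≡ 2 − 22 ≡ 1 (mod 3). Since 28^(−1) ≡ 1 (mod 3) (28 ≡ 1 (mod 3)), t ≡ 1·1 ≡ 1 (mod 3). So x ≡ 22 + 28·1 = 50 (mod 84).
Unique solution in [0, 84): x = 50.

Final answer: x ≡ 50 (mod 84); the representative in [0, 84) is 50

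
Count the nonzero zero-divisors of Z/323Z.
Z/323Z has 34 nonzero zero-divisors

In Z/323Z each nonzero element is either a unit (gcd with 323 is 1) or a zero-divisor (gcd > 1). The number of units is φ(323): factorise 323 = 17 · 19, so φ(323) = (17 − 1) · (19 − 1) = 16 · 18 = 288. The nonzero elements number 323 − 1 = 322. Hence the nonzero zero-divisors number 322 − 288 = 34.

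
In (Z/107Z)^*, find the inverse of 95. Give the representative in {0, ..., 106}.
Apply the extended Euclidean algorithm to (107, 95), tracking rows (r, s, t) with s·107 + t·95 = r. Each division r_prev = q·r_cur + r_new produces the new row as (previous row) − q·(current row):
  row A: (107, 1, 0)   [1·107 + 0·95 = 107]
  row B: (95, 0, 1)   [0·107 + 1·95 = 95]
  107 = 1·95 + 12   → row C = row A − 1·row B = (12, 1, −1)   [check: 1·107 − 1·95 = 12]
  95 = 7·12 + 11   → row D = row B − 7·row C = (11, −7, 8)   [check: −7·107 + 8·95 = 11]
  12 = 1·11 + 1   → row E = row C − 1·row D = (1, 8, −9)   [check: 8·107 − 9·95 = 1]
  11 = 11·1 + 0   → remainder 0, stop. gcd = 1 (last nonzero row E).
The gcd is 1, so 95 is invertible mod 107. The last nonzero row gives 8·107 − 9·95 = 1, so t = −9. So 95^(−1) ≡ −9 ≡ 98 (mod 107). Verify: 95 · 98 = 9310 ≡ 1 (mod 107). ✓

Final answer: 95^(−1) ≡ 98 (mod 107)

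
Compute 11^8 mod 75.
Use repeated squaring. Binary(8) = 1000. Walk through the bits of the exponent 8 left-to-right: at each bit after the leading one, square the running value, then multiply by 11 if the bit is 1 (always reducing mod 75):
  bit 1 = 1 (leading): start with 11.
  bit 2 = 0: square 11^2 = 121 ≡ 46 (mod 75).
  bit 3 = 0: square 46^2 = 2116 ≡ 16 (mod 75).
  bit 4 = 0: square 16^2 = 256 ≡ 31 (mod 75).
Final value: 11^8 ≡ 31 (mod 75).

Final answer: 31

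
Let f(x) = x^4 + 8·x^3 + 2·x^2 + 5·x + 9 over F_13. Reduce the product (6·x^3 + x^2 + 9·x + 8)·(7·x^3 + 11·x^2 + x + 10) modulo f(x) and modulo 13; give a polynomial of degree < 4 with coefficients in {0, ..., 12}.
a · b ≡ 8·x^3 + 3·x^2 + 12·x + 4 (mod f(x))

Multiply as integer polynomials: a · b = 42·x^6 + 73·x^5 + 80·x^4 + 216·x^3 + 107·x^2 + 98·x + 80. Reducing coefficients mod 13: a · b ≡ 3·x^6 + 8·x^5 + 2·x^4 + 8·x^3 + 3·x^2 + 7·x + 2. Now divide by f(x) = x^4 + 8·x^3 + 2·x^2 + 5·x + 9 in F_13[x], eliminating the leading term at each step:
  leading term 3·x^6: subtract (3·x^2)·f(x) = 3·x^6 + 11·x^5 + 6·x^4 + 2·x^3 + x^2, leaving 10·x^5 + 9·x^4 + 6·x^3 + 2·x^2 + 7·x + 2 (coefficients mod 13)
  leading term 10·x^5: subtract (10·x)·f(x) = 10·x^5 + 2·x^4 + 7·x^3 + 11·x^2 + 12·x, leaving 7·x^4 + 12·x^3 + 4·x^2 + 8·x + 2 (coefficients mod 13)
  leading term 7·x^4: subtract (7)·f(x) = 7·x^4 + 4·x^3 + x^2 + 9·x + 11, leaving 8·x^3 + 3·x^2 + 12·x + 4 (coefficients mod 13)
The degree is now < 4, so this is the remainder. Hence a · b ≡ 8·x^3 + 3·x^2 + 12·x + 4 in F_13[x]/(f).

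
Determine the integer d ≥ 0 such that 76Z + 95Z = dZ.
In the PID Z, (a, b) is generated by gcd(a, b). Compute gcd(95, 76) with the extended Euclidean algorithm, tracking rows (r, s, t) with s·95 + t·76 = r:
  row A: (95, 1, 0)   [1·95 + 0·76 = 95]
  row B: (76, 0, 1)   [0·95 + 1·76 = 76]
  95 = 1·76 + 19   → row C = row A − 1·row B = (19, 1, −1)   [check: 1·95 − 1·76 = 19]
  76 = 4·19 + 0   → remainder 0, stop. gcd = 19 (last nonzero row C).
So gcd(76, 95) = 19, with Bézout identity 1·95 − 1·76 = 19. Containment (⊇): the Bézout identity exhibits 19 as an element of (76, 95), giving (19) ⊆ (76, 95). Containment (⊆): since 19 | 76 and 19 | 95 (76 = 19·4, 95 = 19·5), every Z-linear combination of 76 and 95 is divisible by 19, so (76, 95) ⊆ (19). Therefore (76, 95) = (19), d = 19.

Final answer: (76, 95) = (19); d = 19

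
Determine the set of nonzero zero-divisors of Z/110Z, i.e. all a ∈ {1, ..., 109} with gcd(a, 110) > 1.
nonzero zero-divisors of Z/110Z = {2, 4, 5, 6, 8, 10, 11, 12, 14, 15, 16, 18, 20, 22, 24, 25, 26, 28, 30, 32, 33, 34, 35, 36, 38, 40, 42, 44, 45, 46, 48, 50, 52, 54, 55, 56, 58, 60, 62, 64, 65, 66, 68, 70, 72, 74, 75, 76, 77, 78, 80, 82, 84, 85, 86, 88, 90, 92, 94, 95, 96, 98, 99, 100, 102, 104, 105, 106, 108}

An element a ∈ Z/110Z (with a ≠ 0) is a zero-divisor iff gcd(a, 110) > 1 (because a is a unit precisely when gcd(a, n) = 1, and in Z/nZ every nonzero, non-unit element is a zero-divisor). Scan a = 1, ..., 109 and keep those with gcd(a, 110) > 1:
  gcd(2, 110) = 2, gcd(4, 110) = 2, gcd(5, 110) = 5, gcd(6, 110) = 2, gcd(8, 110) = 2, gcd(10, 110) = 10, gcd(11, 110) = 11, gcd(12, 110) = 2, gcd(14, 110) = 2, gcd(15, 110) = 5, gcd(16, 110) = 2, gcd(18, 110) = 2, gcd(20, 110) = 10, gcd(22, 110) = 22, gcd(24, 110) = 2, gcd(25, 110) = 5, gcd(26, 110) = 2, gcd(28, 110) = 2, gcd(30, 110) = 10, gcd(32, 110) = 2, gcd(33, 110) = 11, gcd(34, 110) = 2, gcd(35, 110) = 5, gcd(36, 110) = 2, gcd(38, 110) = 2, gcd(40, 110) = 10, gcd(42, 110) = 2, gcd(44, 110) = 22, gcd(45, 110) = 5, gcd(46, 110) = 2, gcd(48, 110) = 2, gcd(50, 110) = 10, gcd(52, 110) = 2, gcd(54, 110) = 2, gcd(55, 110) = 55, gcd(56, 110) = 2, gcd(58, 110) = 2, gcd(60, 110) = 10, gcd(62, 110) = 2, gcd(64, 110) = 2, gcd(65, 110) = 5, gcd(66, 110) = 22, gcd(68, 110) = 2, gcd(70, 110) = 10, gcd(72, 110) = 2, gcd(74, 110) = 2, gcd(75, 110) = 5, gcd(76, 110) = 2, gcd(77, 110) = 11, gcd(78, 110) = 2, gcd(80, 110) = 10, gcd(82, 110) = 2, gcd(84, 110) = 2, gcd(85, 110) = 5, gcd(86, 110) = 2, gcd(88, 110) = 22, gcd(90, 110) = 10, gcd(92, 110) = 2, gcd(94, 110) = 2, gcd(95, 110) = 5, gcd(96, 110) = 2, gcd(98, 110) = 2, gcd(99, 110) = 11, gcd(100, 110) = 10, gcd(102, 110) = 2, gcd(104, 110) = 2, gcd(105, 110) = 5, gcd(106, 110) = 2, gcd(108, 110) = 2.
All other a ∈ {1, ..., 109} have gcd(a, 110) = 1 and are units. So the nonzero zero-divisors are exactly the 69 values of a appearing in this scan.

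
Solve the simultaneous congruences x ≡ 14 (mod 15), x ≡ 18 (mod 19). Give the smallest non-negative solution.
The moduli 15, 19 are pairwise coprime, so by the CRT there is a unique solution mod 15·19 = 285.
Solve by successive substitution. Start with x ≡ 14 (mod 15).
  Combine with x ≡ 18 (mod 19): write x = 14 + 15·t and require 14 + 15·t ≡ 18 (mod 19), i.e. 15·t ≡ 18 − 14 ≡ 4 (mod 19). Since 15^(−1) ≡ 14 (mod 19), t ≡ 14·4 ≡ 18 (mod 19). So x ≡ 14 + 15·18 = 284 (mod 285).
Unique solution in [0, 285): x = 284.

Final answer: x ≡ 284 (mod 285); the representative in [0, 285) is 284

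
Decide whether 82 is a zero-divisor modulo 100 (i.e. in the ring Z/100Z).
gcd(82, 100) = 2 > 1, so 82 is not a unit in Z/100Z. In Z/nZ every nonzero non-unit is a zero-divisor: explicitly, take b = 100/gcd = 50 ≠ 0 (mod 100); then 82·50 = 4100 = 41·100, i.e. 82·50 ≡ 0 (mod 100). So 82 is a zero-divisor.

Final answer: YES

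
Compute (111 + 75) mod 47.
45

Reduce the summands first: 111 ≡ 17, 75 ≡ 28 (mod 47), so 111 + 75 ≡ 17 + 28 (mod 47). 17 + 28 = 45; 45 = 0·47 + 45, so (111 + 75) mod 47 = 45.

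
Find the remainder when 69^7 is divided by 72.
45

Use repeated squaring. Binary(7) = 111. Walk through the bits of the exponent 7 left-to-right: at each bit after the leading one, square the running value, then multiply by 69 if the bit is 1 (always reducing mod 72):
  bit 1 = 1 (leading): start with 69.
  bit 2 = 1: square 69^2 = 4761 ≡ 9; bit is 1, so multiply 9·69 = 621 ≡ 45 (mod 72).
  bit 3 = 1: square 45^2 = 2025 ≡ 9; bit is 1, so multiply 9·69 = 621 ≡ 45 (mod 72).
Final value: 69^7 ≡ 45 (mod 72).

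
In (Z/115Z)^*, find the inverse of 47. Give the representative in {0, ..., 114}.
Apply the extended Euclidean algorithm to (115, 47), tracking rows (r, s, t) with s·115 + t·47 = r. Each division r_prev = q·r_cur + r_new produces the new row as (previous row) − q·(current row):
  row A: (115, 1, 0)   [1·115 + 0·47 = 115]
  row B: (47, 0, 1)   [0·115 + 1·47 = 47]
  115 = 2·47 + 21   → row C = row A − 2·row B = (21, 1, −2)   [check: 1·115 − 2·47 = 21]
  47 = 2·21 + 5   → row D = row B − 2·row C = (5, −2, 5)   [check: −2·115 + 5·47 = 5]
  21 = 4·5 + 1   → row E = row C − 4·row D = (1, 9, −22)   [check: 9·115 − 22·47 = 1]
  5 = 5·1 + 0   → remainder 0, stop. gcd = 1 (last nonzero row E).
The gcd is 1, so 47 is invertible mod 115. The last nonzero row gives 9·115 − 22·47 = 1, so t = −22. So 47^(−1) ≡ −22 ≡ 93 (mod 115). Verify: 47 · 93 = 4371 ≡ 1 (mod 115). ✓

Final answer: 47^(−1) ≡ 93 (mod 115)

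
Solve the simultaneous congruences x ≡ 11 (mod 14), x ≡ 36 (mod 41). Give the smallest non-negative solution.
The moduli 14, 41 are pairwise coprime, so by the CRT there is a unique solution mod 14·41 = 574.
Solve by successive substitution. Start with x ≡ 11 (mod 14).
  Combine with x ≡ 36 (mod 41): write x = 11 + 14·t and require 11 + 14·t ≡ 36 (mod 41), i.e. 14·t ≡ 36 − 11 ≡ 25 (mod 41). Since 14^(−1) ≡ 3 (mod 41), t ≡ 3·25 ≡ 34 (mod 41). So x ≡ 11 + 14·34 = 487 (mod 574).
Unique solution in [0, 574): x = 487.

Final answer: x ≡ 487 (mod 574); the representative in [0, 574) is 487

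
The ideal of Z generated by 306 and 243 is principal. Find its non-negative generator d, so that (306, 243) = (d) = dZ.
In the PID Z, (a, b) is generated by gcd(a, b). Compute gcd(306, 243) with the extended Euclidean algorithm, tracking rows (r, s, t) with s·306 + t·243 = r:
  row A: (306, 1, 0)   [1·306 + 0·243 = 306]
  row B: (243, 0, 1)   [0·306 + 1·243 = 243]
  306 = 1·243 + 63   → row C = row A − 1·row B = (63, 1, −1)   [check: 1·306 − 1·243 = 63]
  243 = 3·63 + 54   → row D = row B − 3·row C = (54, −3, 4)   [check: −3·306 + 4·243 = 54]
  63 = 1·54 + 9   → row E = row C − 1·row D = (9, 4, −5)   [check: 4·306 − 5·243 = 9]
  54 = 6·9 + 0   → remainder 0, stop. gcd = 9 (last nonzero row E).
So gcd(306, 243) = 9, with Bézout identity 4·306 − 5·243 = 9. Containment (⊇): the Bézout identity exhibits 9 as an element of (306, 243), giving (9) ⊆ (306, 243). Containment (⊆): since 9 | 306 and 9 | 243 (306 = 9·34, 243 = 9·27), every Z-linear combination of 306 and 243 is divisible by 9, so (306, 243) ⊆ (9). Therefore (306, 243) = (9), d = 9.

Final answer: (306, 243) = (9); d = 9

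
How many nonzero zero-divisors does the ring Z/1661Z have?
In Z/1661Z each nonzero element is either a unit (gcd with 1661 is 1) or a zero-divisor (gcd > 1). The number of units is φ(1661): factorise 1661 = 11 · 151, so φ(1661) = (11 − 1) · (151 − 1) = 10 · 150 = 1500. The nonzero elements number 1661 − 1 = 1660. Hence the nonzero zero-divisors number 1660 − 1500 = 160.

Final answer: Z/1661Z has 160 nonzero zero-divisors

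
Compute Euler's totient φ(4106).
φ is multiplicative, with φ(p^e) = p^e − p^(e−1). Factorise 4106 = 2 · 2053. Then
  φ(4106) = (2 − 1) · (2053 − 1) = 1 · 2052 = 2052.

Final answer: φ(4106) = 2052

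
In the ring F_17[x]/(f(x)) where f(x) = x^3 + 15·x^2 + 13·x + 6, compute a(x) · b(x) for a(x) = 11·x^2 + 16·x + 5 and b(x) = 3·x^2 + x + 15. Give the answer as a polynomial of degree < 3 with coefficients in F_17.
Multiply as integer polynomials: a · b = 33·x^4 + 59·x^3 + 196·x^2 + 245·x + 75. Reducing coefficients mod 17: a · b ≡ 16·x^4 + 8·x^3 + 9·x^2 + 7·x + 7. Now divide by f(x) = x^3 + 15·x^2 + 13·x + 6 in F_17[x], eliminating the leading term at each step:
  leading term 16·x^4: subtract (16·x)·f(x) = 16·x^4 + 2·x^3 + 4·x^2 + 11·x, leaving 6·x^3 + 5·x^2 + 13·x + 7 (coefficients mod 17)
  leading term 6·x^3: subtract (6)·f(x) = 6·x^3 + 5·x^2 + 10·x + 2, leaving 3·x + 5 (coefficients mod 17)
The degree is now < 3, so this is the remainder. Hence a · b ≡ 3·x + 5 in F_17[x]/(f).

Final answer: a · b ≡ 3·x + 5 (mod f(x))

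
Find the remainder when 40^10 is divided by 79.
26

Use repeated squaring. Binary(10) = 1010. Walk through the bits of the exponent 10 left-to-right: at each bit after the leading one, square the running value, then multiply by 40 if the bit is 1 (always reducing mod 79):
  bit 1 = 1 (leading): start with 40.
  bit 2 = 0: square 40^2 = 1600 ≡ 20 (mod 79).
  bit 3 = 1: square 20^2 = 400 ≡ 5; bit is 1, so multiply 5·40 = 200 ≡ 42 (mod 79).
  bit 4 = 0: square 42^2 = 1764 ≡ 26 (mod 79).
Final value: 40^10 ≡ 26 (mod 79).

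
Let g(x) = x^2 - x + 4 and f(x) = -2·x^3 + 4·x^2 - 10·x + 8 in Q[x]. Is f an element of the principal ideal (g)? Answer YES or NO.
In Q[x] the ideal (g) consists of all multiples of g, so f ∈ (g) iff g | f, i.e. iff the remainder of f on division by g is 0. Divide f by g (g is monic, so eliminate the leading term of the running remainder at each step):
  leading term -2·x^3: subtract (-2·x)·g(x) = -2·x^3 + 2·x^2 - 8·x, leaving 2·x^2 - 2·x + 8
  leading term 2·x^2: subtract (2)·g(x) = 2·x^2 - 2·x + 8, leaving 0
The remainder is 0, so f(x) = g(x) · h(x) with h(x) = 2 - 2·x. Hence g | f, i.e. f ∈ (g).

Final answer: YES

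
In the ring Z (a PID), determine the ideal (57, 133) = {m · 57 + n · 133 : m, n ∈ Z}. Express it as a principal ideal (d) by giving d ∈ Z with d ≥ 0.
(57, 133) = (19); d = 19

In the PID Z, (a, b) is generated by gcd(a, b). Compute gcd(133, 57) with the extended Euclidean algorithm, tracking rows (r, s, t) with s·133 + t·57 = r:
  row A: (133, 1, 0)   [1·133 + 0·57 = 133]
  row B: (57, 0, 1)   [0·133 + 1·57 = 57]
  133 = 2·57 + 19   → row C = row A − 2·row B = (19, 1, −2)   [check: 1·133 − 2·57 = 19]
  57 = 3·19 + 0   → remainder 0, stop. gcd = 19 (last nonzero row C).
So gcd(57, 133) = 19, with Bézout identity 1·133 − 2·57 = 19. Containment (⊇): the Bézout identity exhibits 19 as an element of (57, 133), giving (19) ⊆ (57, 133). Containment (⊆): since 19 | 57 and 19 | 133 (57 = 19·3, 133 = 19·7), every Z-linear combination of 57 and 133 is divisible by 19, so (57, 133) ⊆ (19). Therefore (57, 133) = (19), d = 19.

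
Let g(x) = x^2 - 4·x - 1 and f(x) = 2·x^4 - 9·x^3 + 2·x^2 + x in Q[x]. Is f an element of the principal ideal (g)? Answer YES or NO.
In Q[x] the ideal (g) consists of all multiples of g, so f ∈ (g) iff g | f, i.e. iff the remainder of f on division by g is 0. Divide f by g (g is monic, so eliminate the leading term of the running remainder at each step):
  leading term 2·x^4: subtract (2·x^2)·g(x) = 2·x^4 - 8·x^3 - 2·x^2, leaving -x^3 + 4·x^2 + x
  leading term -x^3: subtract (-x)·g(x) = -x^3 + 4·x^2 + x, leaving 0
The remainder is 0, so f(x) = g(x) · h(x) with h(x) = 2·x^2 - x. Hence g | f, i.e. f ∈ (g).

Final answer: YES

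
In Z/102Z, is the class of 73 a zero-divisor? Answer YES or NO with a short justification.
gcd(73, 102) = 1, so 73 is a unit in Z/102Z (it has a multiplicative inverse). A unit cannot be a zero-divisor: if 73·b ≡ 0 then multiplying both sides by 73^(−1) gives b ≡ 0. So 73 is not a zero-divisor.

Final answer: NO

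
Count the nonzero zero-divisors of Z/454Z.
In Z/454Z each nonzero element is either a unit (gcd with 454 is 1) or a zero-divisor (gcd > 1). The number of units is φ(454): factorise 454 = 2 · 227, so φ(454) = (2 − 1) · (227 − 1) = 1 · 226 = 226. The nonzero elements number 454 − 1 = 453. Hence the nonzero zero-divisors number 453 − 226 = 227.

Final answer: Z/454Z has 227 nonzero zero-divisors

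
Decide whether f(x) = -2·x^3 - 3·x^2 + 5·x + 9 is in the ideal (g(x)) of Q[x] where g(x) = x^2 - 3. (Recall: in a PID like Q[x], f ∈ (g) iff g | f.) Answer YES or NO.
In Q[x] the ideal (g) consists of all multiples of g, so f ∈ (g) iff g | f, i.e. iff the remainder of f on division by g is 0. Divide f by g (g is monic, so eliminate the leading term of the running remainder at each step):
  leading term -2·x^3: subtract (-2·x)·g(x) = -2·x^3 + 6·x, leaving -3·x^2 - x + 9
  leading term -3·x^2: subtract (-3)·g(x) = 9 - 3·x^2, leaving -x
The remainder r(x) = -x ≠ 0 (and deg r < deg g), so g ∤ f, i.e. f ∉ (g).

Final answer: NO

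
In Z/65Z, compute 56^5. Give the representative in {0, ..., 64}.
Use repeated squaring. Binary(5) = 101. Walk through the bits of the exponent 5 left-to-right: at each bit after the leading one, square the running value, then multiply by 56 if the bit is 1 (always reducing mod 65):
  bit 1 = 1 (leading): start with 56.
  bit 2 = 0: square 56^2 = 3136 ≡ 16 (mod 65).
  bit 3 = 1: square 16^2 = 256 ≡ 61; bit is 1, so multiply 61·56 = 3416 ≡ 36 (mod 65).
Final value: 56^5 ≡ 36 (mod 65).

Final answer: 36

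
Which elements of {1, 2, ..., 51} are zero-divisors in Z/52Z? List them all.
nonzero zero-divisors of Z/52Z = {2, 4, 6, 8, 10, 12, 13, 14, 16, 18, 20, 22, 24, 26, 28, 30, 32, 34, 36, 38, 39, 40, 42, 44, 46, 48, 50}

An element a ∈ Z/52Z (with a ≠ 0) is a zero-divisor iff gcd(a, 52) > 1 (because a is a unit precisely when gcd(a, n) = 1, and in Z/nZ every nonzero, non-unit element is a zero-divisor). Scan a = 1, ..., 51 and keep those with gcd(a, 52) > 1:
  gcd(2, 52) = 2, gcd(4, 52) = 4, gcd(6, 52) = 2, gcd(8, 52) = 4, gcd(10, 52) = 2, gcd(12, 52) = 4, gcd(13, 52) = 13, gcd(14, 52) = 2, gcd(16, 52) = 4, gcd(18, 52) = 2, gcd(20, 52) = 4, gcd(22, 52) = 2, gcd(24, 52) = 4, gcd(26, 52) = 26, gcd(28, 52) = 4, gcd(30, 52) = 2, gcd(32, 52) = 4, gcd(34, 52) = 2, gcd(36, 52) = 4, gcd(38, 52) = 2, gcd(39, 52) = 13, gcd(40, 52) = 4, gcd(42, 52) = 2, gcd(44, 52) = 4, gcd(46, 52) = 2, gcd(48, 52) = 4, gcd(50, 52) = 2.
All other a ∈ {1, ..., 51} have gcd(a, 52) = 1 and are units. So the nonzero zero-divisors are exactly the 27 values of a appearing in this scan.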